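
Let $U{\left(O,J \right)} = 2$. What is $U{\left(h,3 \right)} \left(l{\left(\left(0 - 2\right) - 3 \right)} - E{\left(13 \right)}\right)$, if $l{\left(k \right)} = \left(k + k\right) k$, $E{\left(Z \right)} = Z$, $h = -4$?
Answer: $74$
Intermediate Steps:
$l{\left(k \right)} = 2 k^{2}$ ($l{\left(k \right)} = 2 k k = 2 k^{2}$)
$U{\left(h,3 \right)} \left(l{\left(\left(0 - 2\right) - 3 \right)} - E{\left(13 \right)}\right) = 2 \left(2 \left(\left(0 - 2\right) - 3\right)^{2} - 13\right) = 2 \left(2 \left(-2 - 3\right)^{2} - 13\right) = 2 \left(2 \left(-5\right)^{2} - 13\right) = 2 \left(2 \cdot 25 - 13\right) = 2 \left(50 - 13\right) = 2 \cdot 37 = 74$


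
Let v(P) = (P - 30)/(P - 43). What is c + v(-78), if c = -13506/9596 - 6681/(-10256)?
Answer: 406446087/2977101424 ≈ 0.13652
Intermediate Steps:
v(P) = (-30 + P)/(-43 + P)
c = -18601665/24604144 (c = -13506*1/9596 - 6681*(-1/10256) = -6753/4798 + 6681/10256 = -18601665/24604144 ≈ -0.75604)
c + v(-78) = -18601665/24604144 + (-30 - 78)/(-43 - 78) = -18601665/24604144 - 108/(-121) = -18601665/24604144 - 1/121*(-108) = -18601665/24604144 + 108/121 = 406446087/2977101424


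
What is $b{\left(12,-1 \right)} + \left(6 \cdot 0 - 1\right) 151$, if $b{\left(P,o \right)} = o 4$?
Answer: $-155$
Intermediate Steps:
$b{\left(P,o \right)} = 4 o$
$b{\left(12,-1 \right)} + \left(6 \cdot 0 - 1\right) 151 = 4 \left(-1\right) + \left(6 \cdot 0 - 1\right) 151 = -4 + \left(0 - 1\right) 151 = -4 - 151 = -155$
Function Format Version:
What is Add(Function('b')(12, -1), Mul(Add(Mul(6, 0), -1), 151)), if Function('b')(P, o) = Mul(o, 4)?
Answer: -155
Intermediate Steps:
Function('b')(P, o) = Mul(4, o)
Add(Function('b')(12, -1), Mul(Add(Mul(6, 0), -1), 151)) = Add(Mul(4, -1), Mul(Add(Mul(6, 0), -1), 151)) = Add(-4, Mul(Add(0, -1), 151)) = Add(-4, Mul(-1, 151)) = Add(-4, -151) = -155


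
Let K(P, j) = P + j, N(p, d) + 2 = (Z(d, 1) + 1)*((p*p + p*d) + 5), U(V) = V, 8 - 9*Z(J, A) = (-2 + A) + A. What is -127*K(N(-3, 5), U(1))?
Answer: 3302/9 ≈ 366.89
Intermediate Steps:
Z(J, A) = 10/9 - 2*A/9 (Z(J, A) = 8/9 - ((-2 + A) + A)/9 = 8/9 - (-2 + 2*A)/9 = 8/9 + (2/9 - 2*A/9) = 10/9 - 2*A/9)
N(p, d) = 67/9 + 17*p²/9 + 17*d*p/9 (N(p, d) = -2 + ((10/9 - 2/9*1) + 1)*((p*p + p*d) + 5) = -2 + ((10/9 - 2/9) + 1)*((p² + d*p) + 5) = -2 + (8/9 + 1)*(5 + p² + d*p) = -2 + 17*(5 + p² + d*p)/9 = -2 + (85/9 + 17*p²/9 + 17*d*p/9) = 67/9 + 17*p²/9 + 17*d*p/9)
-127*K(N(-3, 5), U(1)) = -127*((67/9 + (17/9)*(-3)² + (17/9)*5*(-3)) + 1) = -127*((67/9 + (17/9)*9 - 85/3) + 1) = -127*((67/9 + 17 - 85/3) + 1) = -127*(-35/9 + 1) = -127*(-26/9) = 3302/9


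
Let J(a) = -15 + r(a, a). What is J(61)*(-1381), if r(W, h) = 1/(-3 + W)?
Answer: 1200089/58 ≈ 20691.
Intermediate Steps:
J(a) = -15 + 1/(-3 + a)
J(61)*(-1381) = ((46 - 15*61)/(-3 + 61))*(-1381) = ((46 - 915)/58)*(-1381) = ((1/58)*(-869))*(-1381) = -869/58*(-1381) = 1200089/58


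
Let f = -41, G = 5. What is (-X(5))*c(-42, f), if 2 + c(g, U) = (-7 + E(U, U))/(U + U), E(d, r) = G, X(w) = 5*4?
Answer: 1620/41 ≈ 39.512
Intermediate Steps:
X(w) = 20
E(d, r) = 5
c(g, U) = -2 - 1/U (c(g, U) = -2 + (-7 + 5)/(U + U) = -2 - 2*1/(2*U) = -2 - 1/U)
(-X(5))*c(-42, f) = (-1*20)*(-2 - 1/(-41)) = -20*(-2 - 1*(-1/41)) = -20*(-2 + 1/41) = -20*(-81/41) = 1620/41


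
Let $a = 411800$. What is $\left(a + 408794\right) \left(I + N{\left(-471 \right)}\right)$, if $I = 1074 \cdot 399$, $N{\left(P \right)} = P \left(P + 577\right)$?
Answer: $310676888400$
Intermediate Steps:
$N{\left(P \right)} = P \left(577 + P\right)$
$I = 428526$
$\left(a + 408794\right) \left(I + N{\left(-471 \right)}\right) = \left(411800 + 408794\right) \left(428526 - 471 \left(577 - 471\right)\right) = 820594 \left(428526 - 49926\right) = 820594 \cdot 378600 = 310676888400$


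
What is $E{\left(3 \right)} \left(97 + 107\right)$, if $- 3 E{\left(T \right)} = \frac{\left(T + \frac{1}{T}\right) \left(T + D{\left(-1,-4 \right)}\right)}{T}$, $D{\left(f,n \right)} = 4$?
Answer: $- \frac{4760}{9} \approx -528.89$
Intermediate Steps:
$E{\left(T \right)} = - \frac{\left(4 + T\right) \left(T + \frac{1}{T}\right)}{3 T}$ ($E{\left(T \right)} = - \frac{\left(T + \frac{1}{T}\right) \left(T + 4\right) \frac{1}{T}}{3} = - \frac{\left(T + \frac{1}{T}\right) \left(4 + T\right) \frac{1}{T}}{3} = - \frac{\left(4 + T\right) \left(T + \frac{1}{T}\right) \frac{1}{T}}{3} = - \frac{\frac{1}{T} \left(4 + T\right) \left(T + \frac{1}{T}\right)}{3} = - \frac{\left(4 + T\right) \left(T + \frac{1}{T}\right)}{3 T}$)
$E{\left(3 \right)} \left(97 + 107\right) = \frac{-4 - 3 + 3^{2} \left(-4 - 3\right)}{3 \cdot 9} \left(97 + 107\right) = \frac{1}{3} \cdot \frac{1}{9} \left(-4 - 3 + 9 \left(-4 - 3\right)\right) 204 = \frac{1}{3} \cdot \frac{1}{9} \left(-4 - 3 + 9 \left(-7\right)\right) 204 = \frac{1}{3} \cdot \frac{1}{9} \left(-4 - 3 - 63\right) 204 = \frac{1}{3} \cdot \frac{1}{9} \left(-70\right) 204 = \left(- \frac{70}{27}\right) 204 = - \frac{4760}{9}$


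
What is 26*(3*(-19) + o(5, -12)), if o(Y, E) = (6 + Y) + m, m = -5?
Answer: -1326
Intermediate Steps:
o(Y, E) = 1 + Y (o(Y, E) = (6 + Y) - 5 = 1 + Y)
26*(3*(-19) + o(5, -12)) = 26*(3*(-19) + (1 + 5)) = 26*(-57 + 6) = 26*(-51) = -1326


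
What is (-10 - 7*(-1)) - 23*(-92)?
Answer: 2113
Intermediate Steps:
(-10 - 7*(-1)) - 23*(-92) = (-10 + 7) + 2116 = -3 + 2116 = 2113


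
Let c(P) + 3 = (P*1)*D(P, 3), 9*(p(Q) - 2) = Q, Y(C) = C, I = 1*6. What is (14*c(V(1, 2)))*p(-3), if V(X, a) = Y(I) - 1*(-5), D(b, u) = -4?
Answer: -3290/3 ≈ -1096.7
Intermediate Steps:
I = 6
V(X, a) = 11 (V(X, a) = 6 - 1*(-5) = 6 + 5 = 11)
p(Q) = 2 + Q/9
c(P) = -3 - 4*P (c(P) = -3 + (P*1)*(-4) = -3 + P*(-4) = -3 - 4*P)
(14*c(V(1, 2)))*p(-3) = (14*(-3 - 4*11))*(2 + (⅑)*(-3)) = (14*(-3 - 44))*(2 - ⅓) = (14*(-47))*(5/3) = -658*5/3 = -3290/3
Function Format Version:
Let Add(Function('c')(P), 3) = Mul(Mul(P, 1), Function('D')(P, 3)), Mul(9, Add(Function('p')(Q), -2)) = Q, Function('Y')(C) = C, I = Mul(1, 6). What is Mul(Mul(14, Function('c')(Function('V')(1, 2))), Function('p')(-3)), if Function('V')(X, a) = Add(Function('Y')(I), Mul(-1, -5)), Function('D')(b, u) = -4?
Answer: Rational(-3290, 3) ≈ -1096.7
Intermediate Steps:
I = 6
Function('V')(X, a) = 11 (Function('V')(X, a) = Add(6, Mul(-1, -5)) = Add(6, 5) = 11)
Function('p')(Q) = Add(2, Mul(Rational(1, 9), Q))
Function('c')(P) = Add(-3, Mul(-4, P)) (Function('c')(P) = Add(-3, Mul(Mul(P, 1), -4)) = Add(-3, Mul(P, -4)) = Add(-3, Mul(-4, P)))
Mul(Mul(14, Function('c')(Function('V')(1, 2))), Function('p')(-3)) = Mul(Mul(14, Add(-3, Mul(-4, 11))), Add(2, Mul(Rational(1, 9), -3))) = Mul(Mul(14, Add(-3, -44)), Add(2, Rational(-1, 3))) = Mul(Mul(14, -47), Rational(5, 3)) = Mul(-658, Rational(5, 3)) = Rational(-3290, 3)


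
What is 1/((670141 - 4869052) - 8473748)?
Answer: -1/12672659 ≈ -7.8910e-8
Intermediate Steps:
1/((670141 - 4869052) - 8473748) = 1/(-4198911 - 8473748) = 1/(-12672659) = -1/12672659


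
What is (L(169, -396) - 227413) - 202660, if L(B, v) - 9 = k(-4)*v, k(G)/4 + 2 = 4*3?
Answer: -445904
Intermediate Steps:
k(G) = 40 (k(G) = -8 + 4*(4*3) = -8 + 4*12 = -8 + 48 = 40)
L(B, v) = 9 + 40*v
(L(169, -396) - 227413) - 202660 = ((9 + 40*(-396)) - 227413) - 202660 = ((9 - 15840) - 227413) - 202660 = (-15831 - 227413) - 202660 = -243244 - 202660 = -445904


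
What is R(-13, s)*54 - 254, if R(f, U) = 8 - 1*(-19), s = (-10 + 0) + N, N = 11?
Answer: 1204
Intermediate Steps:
s = 1 (s = (-10 + 0) + 11 = -10 + 11 = 1)
R(f, U) = 27 (R(f, U) = 8 + 19 = 27)
R(-13, s)*54 - 254 = 27*54 - 254 = 1458 - 254 = 1204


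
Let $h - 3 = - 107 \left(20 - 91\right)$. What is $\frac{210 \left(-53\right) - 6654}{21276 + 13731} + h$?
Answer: $\frac{88678472}{11669} \approx 7599.5$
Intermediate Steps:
$h = 7600$ ($h = 3 - 107 \left(20 - 91\right) = 3 - -7597 = 3 + 7597 = 7600$)
$\frac{210 \left(-53\right) - 6654}{21276 + 13731} + h = \frac{210 \left(-53\right) - 6654}{21276 + 13731} + 7600 = \frac{-11130 - 6654}{35007} + 7600 = \left(-17784\right) \frac{1}{35007} + 7600 = - \frac{5928}{11669} + 7600 = \frac{88678472}{11669}$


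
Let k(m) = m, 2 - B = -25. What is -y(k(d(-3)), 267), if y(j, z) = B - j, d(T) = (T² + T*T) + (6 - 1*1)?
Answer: -4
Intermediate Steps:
B = 27 (B = 2 - 1*(-25) = 2 + 25 = 27)
d(T) = 5 + 2*T² (d(T) = (T² + T²) + (6 - 1) = 2*T² + 5 = 5 + 2*T²)
y(j, z) = 27 - j
-y(k(d(-3)), 267) = -(27 - (5 + 2*(-3)²)) = -(27 - (5 + 2*9)) = -(27 - (5 + 18)) = -(27 - 1*23) = -(27 - 23) = -1*4 = -4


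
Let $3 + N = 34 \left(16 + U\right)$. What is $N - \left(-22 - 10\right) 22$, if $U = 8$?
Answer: $1517$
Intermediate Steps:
$N = 813$ ($N = -3 + 34 \left(16 + 8\right) = -3 + 34 \cdot 24 = -3 + 816 = 813$)
$N - \left(-22 - 10\right) 22 = 813 - \left(-22 - 10\right) 22 = 813 - \left(-32\right) 22 = 813 - -704 = 813 + 704 = 1517$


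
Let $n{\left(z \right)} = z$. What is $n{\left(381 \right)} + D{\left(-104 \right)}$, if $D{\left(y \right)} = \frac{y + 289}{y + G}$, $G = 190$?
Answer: $\frac{32951}{86} \approx 383.15$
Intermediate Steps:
$D{\left(y \right)} = \frac{289 + y}{190 + y}$ ($D{\left(y \right)} = \frac{y + 289}{y + 190} = \frac{289 + y}{190 + y}$)
$n{\left(381 \right)} + D{\left(-104 \right)} = 381 + \frac{289 - 104}{190 - 104} = 381 + \frac{1}{86} \cdot 185 = 381 + \frac{185}{86} = \frac{32951}{86}$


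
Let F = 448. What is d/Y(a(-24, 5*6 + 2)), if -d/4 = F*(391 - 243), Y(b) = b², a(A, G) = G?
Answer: -259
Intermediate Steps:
d = -265216 (d = -1792*(391 - 243) = -1792*148 = -4*66304 = -265216)
d/Y(a(-24, 5*6 + 2)) = -265216/(5*6 + 2)² = -265216/(30 + 2)² = -265216/(32²) = -265216/1024 = -265216*1/1024 = -259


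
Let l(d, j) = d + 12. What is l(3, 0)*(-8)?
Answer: -120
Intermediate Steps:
l(d, j) = 12 + d
l(3, 0)*(-8) = (12 + 3)*(-8) = 15*(-8) = -120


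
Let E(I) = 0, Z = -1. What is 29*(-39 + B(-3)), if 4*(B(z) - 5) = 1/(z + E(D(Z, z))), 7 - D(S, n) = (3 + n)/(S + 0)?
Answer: -11861/12 ≈ -988.42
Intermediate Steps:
D(S, n) = 7 - (3 + n)/S (D(S, n) = 7 - (3 + n)/(S + 0) = 7 - (3 + n)/S)
B(z) = 5 + 1/(4*z) (B(z) = 5 + 1/(4*(z + 0)) = 5 + 1/(4*z))
29*(-39 + B(-3)) = 29*(-39 + (5 + (¼)/(-3))) = 29*(-39 + (5 + (¼)*(-⅓))) = 29*(-39 + (5 - 1/12)) = 29*(-39 + 59/12) = 29*(-409/12) = -11861/12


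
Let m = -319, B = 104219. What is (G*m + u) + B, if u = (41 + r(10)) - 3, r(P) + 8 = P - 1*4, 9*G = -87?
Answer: 322016/3 ≈ 1.0734e+5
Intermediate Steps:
G = -29/3 (G = (1/9)*(-87) = -29/3 ≈ -9.6667)
r(P) = -12 + P (r(P) = -8 + (P - 1*4) = -8 + (P - 4) = -8 + (-4 + P) = -12 + P)
u = 36 (u = (41 + (-12 + 10)) - 3 = (41 - 2) - 3 = 39 - 3 = 36)
(G*m + u) + B = (-29/3*(-319) + 36) + 104219 = (9251/3 + 36) + 104219 = 9359/3 + 104219 = 322016/3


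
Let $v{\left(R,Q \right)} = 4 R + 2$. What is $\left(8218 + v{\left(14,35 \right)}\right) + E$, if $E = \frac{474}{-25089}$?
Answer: $\frac{69212030}{8363} \approx 8276.0$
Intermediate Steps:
$v{\left(R,Q \right)} = 2 + 4 R$
$E = - \frac{158}{8363}$ ($E = 474 \left(- \frac{1}{25089}\right) = - \frac{158}{8363} \approx -0.018893$)
$\left(8218 + v{\left(14,35 \right)}\right) + E = \left(8218 + \left(2 + 4 \cdot 14\right)\right) - \frac{158}{8363} = \left(8218 + \left(2 + 56\right)\right) - \frac{158}{8363} = \left(8218 + 58\right) - \frac{158}{8363} = 8276 - \frac{158}{8363} = \frac{69212030}{8363}$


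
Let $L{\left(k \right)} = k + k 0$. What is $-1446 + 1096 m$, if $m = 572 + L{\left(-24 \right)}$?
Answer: $599162$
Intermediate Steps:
$L{\left(k \right)} = k$ ($L{\left(k \right)} = k + 0 = k$)
$m = 548$ ($m = 572 - 24 = 548$)
$-1446 + 1096 m = -1446 + 1096 \cdot 548 = -1446 + 600608 = 599162$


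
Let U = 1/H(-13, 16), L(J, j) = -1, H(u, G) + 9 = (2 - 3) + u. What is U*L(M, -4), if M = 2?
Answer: 1/23 ≈ 0.043478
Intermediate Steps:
H(u, G) = -10 + u (H(u, G) = -9 + ((2 - 3) + u) = -9 + (-1 + u) = -10 + u)
U = -1/23 (U = 1/(-10 - 13) = 1/(-23) = -1/23 ≈ -0.043478)
U*L(M, -4) = -1/23*(-1) = 1/23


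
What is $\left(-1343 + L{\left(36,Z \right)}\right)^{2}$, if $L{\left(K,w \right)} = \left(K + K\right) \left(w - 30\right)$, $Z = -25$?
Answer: $28121809$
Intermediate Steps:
$L{\left(K,w \right)} = 2 K \left(-30 + w\right)$
$\left(-1343 + L{\left(36,Z \right)}\right)^{2} = \left(-1343 + 2 \cdot 36 \left(-30 - 25\right)\right)^{2} = \left(-1343 + 2 \cdot 36 \left(-55\right)\right)^{2} = \left(-1343 - 3960\right)^{2} = \left(-5303\right)^{2} = 28121809$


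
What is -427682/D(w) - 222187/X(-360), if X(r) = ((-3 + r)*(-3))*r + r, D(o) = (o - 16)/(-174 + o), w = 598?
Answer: -11859429235061/38062800 ≈ -3.1158e+5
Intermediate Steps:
D(o) = (-16 + o)/(-174 + o)
X(r) = r + r*(9 - 3*r) (X(r) = (9 - 3*r)*r + r = r*(9 - 3*r) + r = r + r*(9 - 3*r))
-427682/D(w) - 222187/X(-360) = -427682*(-174 + 598)/(-16 + 598) - 222187*(-1/(360*(10 - 3*(-360)))) = -427682/(582/424) - 222187*(-1/(360*(10 + 1080))) = -427682/((1/424)*582) - 222187/((-360*1090)) = -427682/291/212 - 222187/(-392400) = -427682*212/291 - 222187*(-1/392400) = -90668584/291 + 222187/392400 = -11859429235061/38062800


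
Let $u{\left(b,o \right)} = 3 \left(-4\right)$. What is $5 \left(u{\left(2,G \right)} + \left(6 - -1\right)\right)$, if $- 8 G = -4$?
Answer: $-25$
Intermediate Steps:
$G = \frac{1}{2}$ ($G = \left(- \frac{1}{8}\right) \left(-4\right) = \frac{1}{2} \approx 0.5$)
$u{\left(b,o \right)} = -12$
$5 \left(u{\left(2,G \right)} + \left(6 - -1\right)\right) = 5 \left(-12 + \left(6 - -1\right)\right) = 5 \left(-12 + \left(6 + 1\right)\right) = 5 \left(-12 + 7\right) = 5 \left(-5\right) = -25$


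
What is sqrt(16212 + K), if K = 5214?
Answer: sqrt(21426) ≈ 146.38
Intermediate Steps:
sqrt(16212 + K) = sqrt(16212 + 5214) = sqrt(21426)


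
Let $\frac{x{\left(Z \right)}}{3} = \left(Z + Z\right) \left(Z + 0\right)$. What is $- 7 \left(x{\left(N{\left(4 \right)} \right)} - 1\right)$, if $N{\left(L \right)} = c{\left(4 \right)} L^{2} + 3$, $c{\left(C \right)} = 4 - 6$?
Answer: $-35315$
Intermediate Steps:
$c{\left(C \right)} = -2$ ($c{\left(C \right)} = 4 - 6 = -2$)
$N{\left(L \right)} = 3 - 2 L^{2}$ ($N{\left(L \right)} = - 2 L^{2} + 3 = 3 - 2 L^{2}$)
$x{\left(Z \right)} = 6 Z^{2}$ ($x{\left(Z \right)} = 3 \left(Z + Z\right) \left(Z + 0\right) = 3 \cdot 2 Z Z = 3 \cdot 2 Z^{2} = 6 Z^{2}$)
$- 7 \left(x{\left(N{\left(4 \right)} \right)} - 1\right) = - 7 \left(6 \left(3 - 2 \cdot 4^{2}\right)^{2} - 1\right) = - 7 \left(6 \left(3 - 32\right)^{2} - 1\right) = - 7 \left(6 \left(-29\right)^{2} - 1\right) = - 7 \left(6 \cdot 841 - 1\right) = - 7 \left(5046 - 1\right) = \left(-7\right) 5045 = -35315$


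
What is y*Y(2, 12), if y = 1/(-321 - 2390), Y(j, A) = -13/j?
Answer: 13/5422 ≈ 0.0023976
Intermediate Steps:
y = -1/2711 (y = 1/(-2711) = -1/2711 ≈ -0.00036887)
y*Y(2, 12) = -(-13)/(2711*2) = -1/2711*(-13/2) = 13/5422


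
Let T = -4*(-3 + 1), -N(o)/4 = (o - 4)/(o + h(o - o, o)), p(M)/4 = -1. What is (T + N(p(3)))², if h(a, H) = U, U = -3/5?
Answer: 576/529 ≈ 1.0888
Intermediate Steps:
p(M) = -4 (p(M) = 4*(-1) = -4)
U = -⅗ (U = -3*⅕ = -⅗ ≈ -0.60000)
h(a, H) = -⅗
N(o) = -4*(-4 + o)/(-⅗ + o) (N(o) = -4*(o - 4)/(o - ⅗) = -4*(-4 + o)/(-⅗ + o))
T = 8 (T = -4*(-2) = 8)
(T + N(p(3)))² = (8 + 20*(4 - 1*(-4))/(-3 + 5*(-4)))² = (8 + 20*(4 + 4)/(-3 - 20))² = (8 + 20*8/(-23))² = (8 + 20*(-1/23)*8)² = (8 - 160/23)² = (24/23)² = 576/529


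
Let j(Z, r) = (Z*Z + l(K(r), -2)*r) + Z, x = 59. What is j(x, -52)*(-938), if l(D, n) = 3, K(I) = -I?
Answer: -3174192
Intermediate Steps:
j(Z, r) = Z + Z**2 + 3*r (j(Z, r) = (Z*Z + 3*r) + Z = (Z**2 + 3*r) + Z = Z + Z**2 + 3*r)
j(x, -52)*(-938) = (59 + 59**2 + 3*(-52))*(-938) = (59 + 3481 - 156)*(-938) = 3384*(-938) = -3174192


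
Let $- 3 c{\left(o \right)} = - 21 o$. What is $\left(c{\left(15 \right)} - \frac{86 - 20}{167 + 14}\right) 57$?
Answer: $\frac{1079523}{181} \approx 5964.2$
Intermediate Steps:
$c{\left(o \right)} = 7 o$ ($c{\left(o \right)} = - \frac{\left(-21\right) o}{3} = 7 o$)
$\left(c{\left(15 \right)} - \frac{86 - 20}{167 + 14}\right) 57 = \left(7 \cdot 15 - \frac{86 - 20}{167 + 14}\right) 57 = \left(105 - \frac{66}{181}\right) 57 = \frac{18939}{181} \cdot 57 = \frac{1079523}{181}$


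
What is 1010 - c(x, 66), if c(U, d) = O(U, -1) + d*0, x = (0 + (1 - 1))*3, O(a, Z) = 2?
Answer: 1008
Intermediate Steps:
x = 0 (x = (0 + 0)*3 = 0*3 = 0)
c(U, d) = 2 (c(U, d) = 2 + d*0 = 2 + 0 = 2)
1010 - c(x, 66) = 1010 - 1*2 = 1010 - 2 = 1008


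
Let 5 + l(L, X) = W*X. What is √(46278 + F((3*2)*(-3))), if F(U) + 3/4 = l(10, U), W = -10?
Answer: √185809/2 ≈ 215.53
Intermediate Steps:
l(L, X) = -5 - 10*X
F(U) = -23/4 - 10*U (F(U) = -¾ + (-5 - 10*U) = -23/4 - 10*U)
√(46278 + F((3*2)*(-3))) = √(46278 + (-23/4 - 10*3*2*(-3))) = √(46278 + (-23/4 - 60*(-3))) = √(46278 + (-23/4 - 10*(-18))) = √(46278 + (-23/4 + 180)) = √(46278 + 697/4) = √(185809/4) = √185809/2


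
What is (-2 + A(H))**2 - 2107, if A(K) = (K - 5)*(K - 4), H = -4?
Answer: 2793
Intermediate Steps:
A(K) = (-5 + K)*(-4 + K)
(-2 + A(H))**2 - 2107 = (-2 + (20 + (-4)**2 - 9*(-4)))**2 - 2107 = (-2 + (20 + 16 + 36))**2 - 2107 = (-2 + 72)**2 - 2107 = 70**2 - 2107 = 4900 - 2107 = 2793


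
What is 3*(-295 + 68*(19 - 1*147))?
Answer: -26997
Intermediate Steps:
3*(-295 + 68*(19 - 1*147)) = 3*(-295 + 68*(19 - 147)) = 3*(-295 + 68*(-128)) = 3*(-295 - 8704) = 3*(-8999) = -26997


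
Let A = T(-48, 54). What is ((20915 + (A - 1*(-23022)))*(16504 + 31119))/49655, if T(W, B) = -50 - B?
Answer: 2087458959/49655 ≈ 42039.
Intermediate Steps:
A = -104 (A = -50 - 1*54 = -50 - 54 = -104)
((20915 + (A - 1*(-23022)))*(16504 + 31119))/49655 = ((20915 + (-104 - 1*(-23022)))*(16504 + 31119))/49655 = ((20915 + (-104 + 23022))*47623)*(1/49655) = ((20915 + 22918)*47623)*(1/49655) = (43833*47623)*(1/49655) = 2087458959*(1/49655) = 2087458959/49655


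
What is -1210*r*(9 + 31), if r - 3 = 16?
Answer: -919600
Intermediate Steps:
r = 19 (r = 3 + 16 = 19)
-1210*r*(9 + 31) = -22990*(9 + 31) = -22990*40 = -1210*760 = -919600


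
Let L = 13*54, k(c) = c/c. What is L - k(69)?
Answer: 701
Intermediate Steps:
k(c) = 1
L = 702
L - k(69) = 702 - 1*1 = 702 - 1 = 701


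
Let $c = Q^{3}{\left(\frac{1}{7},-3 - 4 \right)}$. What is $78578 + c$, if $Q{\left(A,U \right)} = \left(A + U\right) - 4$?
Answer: $\frac{26513278}{343} \approx 77298.0$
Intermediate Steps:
$Q{\left(A,U \right)} = -4 + A + U$
$c = - \frac{438976}{343}$ ($c = \left(-4 + \frac{1}{7} - 7\right)^{3} = \left(- \frac{76}{7}\right)^{3} = - \frac{438976}{343} \approx -1279.8$)
$78578 + c = 78578 - \frac{438976}{343} = \frac{26513278}{343}$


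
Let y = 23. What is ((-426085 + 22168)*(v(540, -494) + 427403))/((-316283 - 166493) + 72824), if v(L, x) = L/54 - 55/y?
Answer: 992670862287/2357224 ≈ 4.2112e+5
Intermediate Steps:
v(L, x) = -55/23 + L/54 (v(L, x) = L/54 - 55/23 = -55/23 + L/54)
((-426085 + 22168)*(v(540, -494) + 427403))/((-316283 - 166493) + 72824) = ((-426085 + 22168)*((-55/23 + (1/54)*540) + 427403))/((-316283 - 166493) + 72824) = (-403917*((-55/23 + 10) + 427403))/(-482776 + 72824) = -403917*(175/23 + 427403)/(-409952) = -403917*9830444/23*(-1/409952) = -3970683449148/23*(-1/409952) = 992670862287/2357224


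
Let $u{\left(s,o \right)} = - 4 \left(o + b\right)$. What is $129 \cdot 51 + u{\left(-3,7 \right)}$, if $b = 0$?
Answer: $6551$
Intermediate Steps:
$u{\left(s,o \right)} = - 4 o$ ($u{\left(s,o \right)} = - 4 \left(o + 0\right) = - 4 o$)
$129 \cdot 51 + u{\left(-3,7 \right)} = 129 \cdot 51 - 28 = 6579 - 28 = 6551$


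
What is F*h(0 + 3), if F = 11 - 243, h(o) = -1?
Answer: 232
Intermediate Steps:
F = -232
F*h(0 + 3) = -232*(-1) = 232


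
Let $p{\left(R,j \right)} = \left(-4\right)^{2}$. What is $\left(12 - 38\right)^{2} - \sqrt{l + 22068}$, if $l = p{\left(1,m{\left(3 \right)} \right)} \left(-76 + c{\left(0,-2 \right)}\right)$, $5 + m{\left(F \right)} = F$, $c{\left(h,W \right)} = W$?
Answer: $676 - 2 \sqrt{5205} \approx 531.71$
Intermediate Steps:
$m{\left(F \right)} = -5 + F$
$p{\left(R,j \right)} = 16$
$l = -1248$ ($l = 16 \left(-76 - 2\right) = 16 \left(-78\right) = -1248$)
$\left(12 - 38\right)^{2} - \sqrt{l + 22068} = \left(12 - 38\right)^{2} - \sqrt{-1248 + 22068} = \left(-26\right)^{2} - \sqrt{20820} = 676 - 2 \sqrt{5205}$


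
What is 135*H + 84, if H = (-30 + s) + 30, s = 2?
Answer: 354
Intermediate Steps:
H = 2 (H = (-30 + 2) + 30 = -28 + 30 = 2)
135*H + 84 = 135*2 + 84 = 270 + 84 = 354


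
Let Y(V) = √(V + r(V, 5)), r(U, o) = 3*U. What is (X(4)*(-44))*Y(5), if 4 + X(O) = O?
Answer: 0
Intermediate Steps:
X(O) = -4 + O
Y(V) = 2*√V (Y(V) = √(V + 3*V) = √(4*V) = 2*√V)
(X(4)*(-44))*Y(5) = ((-4 + 4)*(-44))*(2*√5) = (0*(-44))*(2*√5) = 0*(2*√5) = 0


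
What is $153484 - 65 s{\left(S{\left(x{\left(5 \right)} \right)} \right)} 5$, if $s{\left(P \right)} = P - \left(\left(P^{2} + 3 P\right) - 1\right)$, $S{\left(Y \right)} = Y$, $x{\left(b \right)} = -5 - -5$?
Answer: $153159$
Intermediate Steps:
$x{\left(b \right)} = 0$ ($x{\left(b \right)} = -5 + 5 = 0$)
$s{\left(P \right)} = 1 - P^{2} - 2 P$ ($s{\left(P \right)} = P - \left(-1 + P^{2} + 3 P\right) = 1 - P^{2} - 2 P$)
$153484 - 65 s{\left(S{\left(x{\left(5 \right)} \right)} \right)} 5 = 153484 - 65 \left(1 - 0^{2} - 0\right) 5 = 153484 - 65 \left(1 - 0 + 0\right) 5 = 153484 - 65 \left(1 + 0 + 0\right) 5 = 153484 - 65 \cdot 1 \cdot 5 = 153484 - 65 \cdot 5 = 153484 - 325 = 153159$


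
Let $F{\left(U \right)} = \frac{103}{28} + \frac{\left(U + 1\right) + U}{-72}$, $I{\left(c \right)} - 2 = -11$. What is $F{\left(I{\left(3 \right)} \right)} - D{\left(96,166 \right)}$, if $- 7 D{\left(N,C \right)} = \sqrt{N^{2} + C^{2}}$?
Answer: $\frac{1973}{504} + \frac{2 \sqrt{9193}}{7} \approx 31.309$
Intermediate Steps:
$D{\left(N,C \right)} = - \frac{\sqrt{C^{2} + N^{2}}}{7}$ ($D{\left(N,C \right)} = - \frac{\sqrt{N^{2} + C^{2}}}{7} = - \frac{\sqrt{C^{2} + N^{2}}}{7}$)
$I{\left(c \right)} = -9$ ($I{\left(c \right)} = 2 - 11 = -9$)
$F{\left(U \right)} = \frac{1847}{504} - \frac{U}{36}$ ($F{\left(U \right)} = 103 \cdot \frac{1}{28} + \left(\left(1 + U\right) + U\right) \left(- \frac{1}{72}\right) = \frac{103}{28} + \left(1 + 2 U\right) \left(- \frac{1}{72}\right) = \frac{103}{28} - \left(\frac{1}{72} + \frac{U}{36}\right) = \frac{1847}{504} - \frac{U}{36}$)
$F{\left(I{\left(3 \right)} \right)} - D{\left(96,166 \right)} = \left(\frac{1847}{504} - - \frac{1}{4}\right) - - \frac{\sqrt{166^{2} + 96^{2}}}{7} = \left(\frac{1847}{504} + \frac{1}{4}\right) - - \frac{\sqrt{27556 + 9216}}{7} = \frac{1973}{504} - - \frac{\sqrt{36772}}{7} = \frac{1973}{504} - - \frac{2 \sqrt{9193}}{7} = \frac{1973}{504} + \frac{2 \sqrt{9193}}{7}$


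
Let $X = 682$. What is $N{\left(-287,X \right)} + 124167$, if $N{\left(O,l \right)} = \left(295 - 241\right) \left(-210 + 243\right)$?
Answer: $125949$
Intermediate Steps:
$N{\left(O,l \right)} = 1782$ ($N{\left(O,l \right)} = 54 \cdot 33 = 1782$)
$N{\left(-287,X \right)} + 124167 = 1782 + 124167 = 125949$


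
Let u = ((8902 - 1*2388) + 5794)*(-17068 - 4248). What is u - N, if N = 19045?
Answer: -262376373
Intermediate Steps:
u = -262357328 (u = ((8902 - 2388) + 5794)*(-21316) = (6514 + 5794)*(-21316) = 12308*(-21316) = -262357328)
u - N = -262357328 - 1*19045 = -262357328 - 19045 = -262376373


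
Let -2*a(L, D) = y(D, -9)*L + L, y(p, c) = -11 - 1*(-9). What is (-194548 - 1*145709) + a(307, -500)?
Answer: -680207/2 ≈ -3.4010e+5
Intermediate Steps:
y(p, c) = -2 (y(p, c) = -11 + 9 = -2)
a(L, D) = L/2 (a(L, D) = -(-2*L + L)/2 = -(-1)*L/2 = L/2)
(-194548 - 1*145709) + a(307, -500) = (-194548 - 1*145709) + (½)*307 = (-194548 - 145709) + 307/2 = -340257 + 307/2 = -680207/2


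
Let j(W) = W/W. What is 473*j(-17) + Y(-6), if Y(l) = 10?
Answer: 483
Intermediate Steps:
j(W) = 1
473*j(-17) + Y(-6) = 473*1 + 10 = 473 + 10 = 483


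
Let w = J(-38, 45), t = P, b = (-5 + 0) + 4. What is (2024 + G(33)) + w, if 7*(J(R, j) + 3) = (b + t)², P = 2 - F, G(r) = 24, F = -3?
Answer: 14331/7 ≈ 2047.3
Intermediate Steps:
P = 5 (P = 2 - 1*(-3) = 2 + 3 = 5)
b = -1 (b = -5 + 4 = -1)
t = 5
J(R, j) = -5/7 (J(R, j) = -3 + (-1 + 5)²/7 = -3 + (⅐)*4² = -3 + (⅐)*16 = -3 + 16/7 = -5/7)
w = -5/7 ≈ -0.71429
(2024 + G(33)) + w = (2024 + 24) - 5/7 = 2048 - 5/7 = 14331/7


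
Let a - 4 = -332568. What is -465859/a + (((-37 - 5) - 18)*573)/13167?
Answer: -588842763/486541132 ≈ -1.2103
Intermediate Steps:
a = -332564 (a = 4 - 332568 = -332564)
-465859/a + (((-37 - 5) - 18)*573)/13167 = -465859/(-332564) + (((-37 - 5) - 18)*573)/13167 = -465859*(-1/332564) + ((-42 - 18)*573)*(1/13167) = 465859/332564 - 60*573*(1/13167) = 465859/332564 - 34380*1/13167 = 465859/332564 - 3820/1463 = -588842763/486541132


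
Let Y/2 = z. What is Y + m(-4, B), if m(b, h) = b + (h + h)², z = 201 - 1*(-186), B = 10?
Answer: 1170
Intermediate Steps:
z = 387 (z = 201 + 186 = 387)
m(b, h) = b + 4*h² (m(b, h) = b + (2*h)² = b + 4*h²)
Y = 774 (Y = 2*387 = 774)
Y + m(-4, B) = 774 + (-4 + 4*10²) = 774 + (-4 + 4*100) = 774 + (-4 + 400) = 774 + 396 = 1170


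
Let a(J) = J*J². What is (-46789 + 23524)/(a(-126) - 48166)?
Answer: 495/43586 ≈ 0.011357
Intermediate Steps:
a(J) = J³
(-46789 + 23524)/(a(-126) - 48166) = (-46789 + 23524)/((-126)³ - 48166) = -23265/(-2000376 - 48166) = -23265/(-2048542) = -23265*(-1/2048542) = 495/43586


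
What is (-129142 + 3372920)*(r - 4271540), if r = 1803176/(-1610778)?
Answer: -11159414500226908144/805389 ≈ -1.3856e+13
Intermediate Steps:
r = -901588/805389 (r = 1803176*(-1/1610778) = -901588/805389 ≈ -1.1194)
(-129142 + 3372920)*(r - 4271540) = (-129142 + 3372920)*(-901588/805389 - 4271540) = 3243778*(-3440252230648/805389) = -11159414500226908144/805389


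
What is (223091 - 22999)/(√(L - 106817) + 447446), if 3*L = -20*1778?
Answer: 268591095096/600624124759 - 200092*I*√1068033/600624124759 ≈ 0.44719 - 0.00034429*I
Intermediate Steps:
L = -35560/3 (L = (-20*1778)/3 = (⅓)*(-35560) = -35560/3 ≈ -11853.)
(223091 - 22999)/(√(L - 106817) + 447446) = (223091 - 22999)/(√(-35560/3 - 106817) + 447446) = 200092/(√(-356011/3) + 447446) = 200092/(I*√1068033/3 + 447446) = 200092/(447446 + I*√1068033/3)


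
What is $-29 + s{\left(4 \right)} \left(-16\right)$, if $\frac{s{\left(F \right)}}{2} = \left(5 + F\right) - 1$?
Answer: $-285$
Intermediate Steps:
$s{\left(F \right)} = 8 + 2 F$ ($s{\left(F \right)} = 2 \left(\left(5 + F\right) - 1\right) = 2 \left(4 + F\right) = 8 + 2 F$)
$-29 + s{\left(4 \right)} \left(-16\right) = -29 + \left(8 + 2 \cdot 4\right) \left(-16\right) = -29 + \left(8 + 8\right) \left(-16\right) = -29 + 16 \left(-16\right) = -29 - 256 = -285$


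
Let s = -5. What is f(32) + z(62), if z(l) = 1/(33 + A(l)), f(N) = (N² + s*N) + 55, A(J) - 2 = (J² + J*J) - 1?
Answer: 7096519/7722 ≈ 919.00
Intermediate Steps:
A(J) = 1 + 2*J² (A(J) = 2 + ((J² + J*J) - 1) = 2 + ((J² + J²) - 1) = 2 + (2*J² - 1) = 2 + (-1 + 2*J²) = 1 + 2*J²)
f(N) = 55 + N² - 5*N (f(N) = (N² - 5*N) + 55 = 55 + N² - 5*N)
z(l) = 1/(34 + 2*l²) (z(l) = 1/(33 + (1 + 2*l²)) = 1/(34 + 2*l²))
f(32) + z(62) = (55 + 32² - 5*32) + 1/(2*(17 + 62²)) = (55 + 1024 - 160) + 1/(2*(17 + 3844)) = 919 + (½)/3861 = 919 + (½)*(1/3861) = 919 + 1/7722 = 7096519/7722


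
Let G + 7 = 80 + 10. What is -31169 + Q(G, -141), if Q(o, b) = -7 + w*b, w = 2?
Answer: -31458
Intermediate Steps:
G = 83 (G = -7 + (80 + 10) = -7 + 90 = 83)
Q(o, b) = -7 + 2*b
-31169 + Q(G, -141) = -31169 + (-7 + 2*(-141)) = -31169 + (-7 - 282) = -31169 - 289 = -31458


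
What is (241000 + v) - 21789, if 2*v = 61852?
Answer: 250137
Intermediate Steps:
v = 30926 (v = (½)*61852 = 30926)
(241000 + v) - 21789 = (241000 + 30926) - 21789 = 271926 - 1*21789 = 271926 - 21789 = 250137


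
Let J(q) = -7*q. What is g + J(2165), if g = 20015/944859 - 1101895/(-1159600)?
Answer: -3320728033628039/219131699280 ≈ -15154.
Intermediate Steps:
g = 212868960361/219131699280 (g = 20015*(1/944859) - 1101895*(-1/1159600) = 20015/944859 + 220379/231920 = 212868960361/219131699280 ≈ 0.97142)
g + J(2165) = 212868960361/219131699280 - 7*2165 = 212868960361/219131699280 - 15155 = -3320728033628039/219131699280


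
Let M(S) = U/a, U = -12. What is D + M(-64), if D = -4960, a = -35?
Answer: -173588/35 ≈ -4959.7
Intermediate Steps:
M(S) = 12/35 (M(S) = -12/(-35) = -12*(-1/35) = 12/35)
D + M(-64) = -4960 + 12/35 = -173588/35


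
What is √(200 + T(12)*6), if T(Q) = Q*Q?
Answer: 2*√266 ≈ 32.619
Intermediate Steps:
T(Q) = Q²
√(200 + T(12)*6) = √(200 + 12²*6) = √(200 + 144*6) = √(200 + 864) = √1064 = 2*√266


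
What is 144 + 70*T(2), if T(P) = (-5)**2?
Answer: 1894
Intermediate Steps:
T(P) = 25
144 + 70*T(2) = 144 + 70*25 = 144 + 1750 = 1894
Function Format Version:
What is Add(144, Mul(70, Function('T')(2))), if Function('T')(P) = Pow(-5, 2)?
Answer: 1894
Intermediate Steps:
Function('T')(P) = 25
Add(144, Mul(70, Function('T')(2))) = Add(144, Mul(70, 25)) = Add(144, 1750) = 1894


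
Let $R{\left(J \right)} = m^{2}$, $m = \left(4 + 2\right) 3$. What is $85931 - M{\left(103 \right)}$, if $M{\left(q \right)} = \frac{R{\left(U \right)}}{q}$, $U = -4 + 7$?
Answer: $\frac{8850569}{103} \approx 85928.0$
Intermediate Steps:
$m = 18$ ($m = 6 \cdot 3 = 18$)
$U = 3$
$R{\left(J \right)} = 324$ ($R{\left(J \right)} = 18^{2} = 324$)
$M{\left(q \right)} = \frac{324}{q}$
$85931 - M{\left(103 \right)} = 85931 - \frac{324}{103} = \frac{8850569}{103}$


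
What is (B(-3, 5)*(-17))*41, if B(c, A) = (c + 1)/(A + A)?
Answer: 697/5 ≈ 139.40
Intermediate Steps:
B(c, A) = (1 + c)/(2*A) (B(c, A) = (1 + c)/((2*A)) = (1 + c)*(1/(2*A)) = (1 + c)/(2*A))
(B(-3, 5)*(-17))*41 = (((1/2)*(1 - 3)/5)*(-17))*41 = (((1/2)*(1/5)*(-2))*(-17))*41 = -1/5*(-17)*41 = (17/5)*41 = 697/5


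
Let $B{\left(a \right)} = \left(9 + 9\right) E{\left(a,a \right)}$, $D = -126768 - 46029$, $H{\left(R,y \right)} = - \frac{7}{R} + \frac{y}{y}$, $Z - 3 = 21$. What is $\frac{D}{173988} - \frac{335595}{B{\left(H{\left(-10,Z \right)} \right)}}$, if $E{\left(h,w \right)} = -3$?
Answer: $\frac{360371431}{57996} \approx 6213.7$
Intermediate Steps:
$Z = 24$ ($Z = 3 + 21 = 24$)
$H{\left(R,y \right)} = 1 - \frac{7}{R}$ ($H{\left(R,y \right)} = - \frac{7}{R} + 1 = 1 - \frac{7}{R}$)
$D = -172797$
$B{\left(a \right)} = -54$ ($B{\left(a \right)} = \left(9 + 9\right) \left(-3\right) = 18 \left(-3\right) = -54$)
$\frac{D}{173988} - \frac{335595}{B{\left(H{\left(-10,Z \right)} \right)}} = - \frac{172797}{173988} - \frac{335595}{-54} = \left(-172797\right) \frac{1}{173988} - - \frac{111865}{18} = - \frac{57599}{57996} + \frac{111865}{18} = \frac{360371431}{57996}$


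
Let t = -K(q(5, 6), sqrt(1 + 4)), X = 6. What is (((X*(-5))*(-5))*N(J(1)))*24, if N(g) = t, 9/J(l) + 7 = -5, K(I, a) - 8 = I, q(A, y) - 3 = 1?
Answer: -43200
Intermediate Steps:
q(A, y) = 4 (q(A, y) = 3 + 1 = 4)
K(I, a) = 8 + I
J(l) = -3/4 (J(l) = 9/(-7 - 5) = 9/(-12) = 9*(-1/12) = -3/4)
t = -12 (t = -(8 + 4) = -1*12 = -12)
N(g) = -12
(((X*(-5))*(-5))*N(J(1)))*24 = (((6*(-5))*(-5))*(-12))*24 = (-30*(-5)*(-12))*24 = (150*(-12))*24 = -1800*24 = -43200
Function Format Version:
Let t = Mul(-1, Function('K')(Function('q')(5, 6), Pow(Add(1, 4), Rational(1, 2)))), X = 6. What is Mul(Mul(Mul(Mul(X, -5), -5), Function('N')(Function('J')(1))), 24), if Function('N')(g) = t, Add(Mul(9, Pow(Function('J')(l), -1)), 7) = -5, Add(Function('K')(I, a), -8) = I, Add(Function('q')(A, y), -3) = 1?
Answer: -43200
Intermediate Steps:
Function('q')(A, y) = 4 (Function('q')(A, y) = Add(3, 1) = 4)
Function('K')(I, a) = Add(8, I)
Function('J')(l) = Rational(-3, 4) (Function('J')(l) = Mul(9, Pow(Add(-7, -5), -1)) = Mul(9, Pow(-12, -1)) = Mul(9, Rational(-1, 12)) = Rational(-3, 4))
t = -12 (t = Mul(-1, Add(8, 4)) = Mul(-1, 12) = -12)
Function('N')(g) = -12
Mul(Mul(Mul(Mul(X, -5), -5), Function('N')(Function('J')(1))), 24) = Mul(Mul(Mul(Mul(6, -5), -5), -12), 24) = Mul(Mul(Mul(-30, -5), -12), 24) = Mul(Mul(150, -12), 24) = Mul(-1800, 24) = -43200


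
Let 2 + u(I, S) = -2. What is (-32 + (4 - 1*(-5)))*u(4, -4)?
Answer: 92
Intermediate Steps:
u(I, S) = -4 (u(I, S) = -2 - 2 = -4)
(-32 + (4 - 1*(-5)))*u(4, -4) = (-32 + (4 - 1*(-5)))*(-4) = (-32 + (4 + 5))*(-4) = (-32 + 9)*(-4) = -23*(-4) = 92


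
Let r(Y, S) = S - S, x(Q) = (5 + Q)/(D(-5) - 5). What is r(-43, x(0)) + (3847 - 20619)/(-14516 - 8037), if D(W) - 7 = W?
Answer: 16772/22553 ≈ 0.74367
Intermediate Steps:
D(W) = 7 + W
x(Q) = -5/3 - Q/3 (x(Q) = (5 + Q)/((7 - 5) - 5) = (5 + Q)/(2 - 5) = (5 + Q)/(-3) = (5 + Q)*(-1/3) = -5/3 - Q/3)
r(Y, S) = 0
r(-43, x(0)) + (3847 - 20619)/(-14516 - 8037) = 0 + (3847 - 20619)/(-14516 - 8037) = 0 - 16772/(-22553) = 0 - 16772*(-1/22553) = 0 + 16772/22553 = 16772/22553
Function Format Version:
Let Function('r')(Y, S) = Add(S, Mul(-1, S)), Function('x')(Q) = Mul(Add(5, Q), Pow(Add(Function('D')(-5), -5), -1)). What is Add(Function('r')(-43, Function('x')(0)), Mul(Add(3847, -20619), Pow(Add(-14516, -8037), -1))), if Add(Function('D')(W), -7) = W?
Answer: Rational(16772, 22553) ≈ 0.74367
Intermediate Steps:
Function('D')(W) = Add(7, W)
Function('x')(Q) = Add(Rational(-5, 3), Mul(Rational(-1, 3), Q)) (Function('x')(Q) = Mul(Add(5, Q), Pow(Add(Add(7, -5), -5), -1)) = Mul(Add(5, Q), Pow(Add(2, -5), -1)) = Mul(Add(5, Q), Pow(-3, -1)) = Mul(Add(5, Q), Rational(-1, 3)) = Add(Rational(-5, 3), Mul(Rational(-1, 3), Q)))
Function('r')(Y, S) = 0
Add(Function('r')(-43, Function('x')(0)), Mul(Add(3847, -20619), Pow(Add(-14516, -8037), -1))) = Add(0, Mul(Add(3847, -20619), Pow(Add(-14516, -8037), -1))) = Add(0, Mul(-16772, Pow(-22553, -1))) = Add(0, Mul(-16772, Rational(-1, 22553))) = Add(0, Rational(16772, 22553)) = Rational(16772, 22553)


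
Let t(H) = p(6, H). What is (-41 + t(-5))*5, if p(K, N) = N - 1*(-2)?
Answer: -220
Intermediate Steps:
p(K, N) = 2 + N (p(K, N) = N + 2 = 2 + N)
t(H) = 2 + H
(-41 + t(-5))*5 = (-41 + (2 - 5))*5 = (-41 - 3)*5 = -44*5 = -220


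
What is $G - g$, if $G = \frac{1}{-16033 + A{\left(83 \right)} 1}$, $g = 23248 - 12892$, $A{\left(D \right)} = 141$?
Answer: $- \frac{164577553}{15892} \approx -10356.0$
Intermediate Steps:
$g = 10356$
$G = - \frac{1}{15892}$ ($G = \frac{1}{-16033 + 141 \cdot 1} = \frac{1}{-16033 + 141} = \frac{1}{-15892} = - \frac{1}{15892} \approx -6.2925 \cdot 10^{-5}$)
$G - g = - \frac{1}{15892} - 10356 = - \frac{164577553}{15892}$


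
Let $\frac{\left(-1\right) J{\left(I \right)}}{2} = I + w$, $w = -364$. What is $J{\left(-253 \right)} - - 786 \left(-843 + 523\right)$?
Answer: $-250286$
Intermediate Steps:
$J{\left(I \right)} = 728 - 2 I$ ($J{\left(I \right)} = - 2 \left(I - 364\right) = - 2 \left(-364 + I\right) = 728 - 2 I$)
$J{\left(-253 \right)} - - 786 \left(-843 + 523\right) = \left(728 - -506\right) - - 786 \left(-843 + 523\right) = \left(728 + 506\right) - \left(-786\right) \left(-320\right) = 1234 - 251520 = -250286$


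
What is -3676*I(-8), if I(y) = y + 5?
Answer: 11028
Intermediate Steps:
I(y) = 5 + y
-3676*I(-8) = -3676*(5 - 8) = -3676*(-3) = 11028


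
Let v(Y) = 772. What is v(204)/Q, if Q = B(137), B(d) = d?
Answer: 772/137 ≈ 5.6350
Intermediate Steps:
Q = 137
v(204)/Q = 772/137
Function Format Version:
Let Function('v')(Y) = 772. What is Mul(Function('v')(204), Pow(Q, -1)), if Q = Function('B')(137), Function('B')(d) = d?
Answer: Rational(772, 137) ≈ 5.6350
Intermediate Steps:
Q = 137
Mul(Function('v')(204), Pow(Q, -1)) = Mul(772, Pow(137, -1)) = Mul(772, Rational(1, 137)) = Rational(772, 137)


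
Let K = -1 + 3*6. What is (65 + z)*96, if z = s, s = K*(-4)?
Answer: -288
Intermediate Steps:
K = 17 (K = -1 + 18 = 17)
s = -68 (s = 17*(-4) = -68)
z = -68
(65 + z)*96 = (65 - 68)*96 = -3*96 = -288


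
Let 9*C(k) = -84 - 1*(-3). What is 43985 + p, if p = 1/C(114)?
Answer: 395864/9 ≈ 43985.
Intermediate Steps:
C(k) = -9 (C(k) = (-84 - 1*(-3))/9 = (-84 + 3)/9 = (⅑)*(-81) = -9)
p = -⅑ (p = 1/(-9) = -⅑ ≈ -0.11111)
43985 + p = 43985 - ⅑ = 395864/9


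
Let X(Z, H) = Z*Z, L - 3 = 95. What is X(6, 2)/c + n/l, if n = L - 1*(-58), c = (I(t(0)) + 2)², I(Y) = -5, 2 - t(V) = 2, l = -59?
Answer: 80/59 ≈ 1.3559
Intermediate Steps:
L = 98 (L = 3 + 95 = 98)
t(V) = 0 (t(V) = 2 - 1*2 = 2 - 2 = 0)
X(Z, H) = Z²
c = 9 (c = (-5 + 2)² = (-3)² = 9)
n = 156 (n = 98 - 1*(-58) = 98 + 58 = 156)
X(6, 2)/c + n/l = 6²/9 + 156/(-59) = 36*(⅑) + 156*(-1/59) = 4 - 156/59 = 80/59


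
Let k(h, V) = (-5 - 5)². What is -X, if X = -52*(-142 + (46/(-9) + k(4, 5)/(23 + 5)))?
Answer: -470236/63 ≈ -7464.1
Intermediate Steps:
k(h, V) = 100 (k(h, V) = (-10)² = 100)
X = 470236/63 (X = -52*(-142 + (46/(-9) + 100/(23 + 5))) = -52*(-142 + (46*(-⅑) + 100/28)) = -52*(-142 + (-46/9 + 100*(1/28))) = -52*(-142 + (-46/9 + 25/7)) = -52*(-142 - 97/63) = -52*(-9043/63) = 470236/63 ≈ 7464.1)
-X = -1*470236/63 = -470236/63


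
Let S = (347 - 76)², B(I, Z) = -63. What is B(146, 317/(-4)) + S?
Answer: 73378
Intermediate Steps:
S = 73441 (S = 271² = 73441)
B(146, 317/(-4)) + S = -63 + 73441 = 73378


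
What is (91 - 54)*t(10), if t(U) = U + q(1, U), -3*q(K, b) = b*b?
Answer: -2590/3 ≈ -863.33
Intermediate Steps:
q(K, b) = -b²/3 (q(K, b) = -b*b/3 = -b²/3)
t(U) = U - U²/3
(91 - 54)*t(10) = (91 - 54)*((⅓)*10*(3 - 1*10)) = 37*((⅓)*10*(3 - 10)) = 37*((⅓)*10*(-7)) = 37*(-70/3) = -2590/3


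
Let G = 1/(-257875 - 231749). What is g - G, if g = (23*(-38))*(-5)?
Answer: 2139656881/489624 ≈ 4370.0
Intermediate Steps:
g = 4370 (g = -874*(-5) = 4370)
G = -1/489624 (G = 1/(-489624) = -1/489624 ≈ -2.0424e-6)
g - G = 4370 - 1*(-1/489624) = 4370 + 1/489624 = 2139656881/489624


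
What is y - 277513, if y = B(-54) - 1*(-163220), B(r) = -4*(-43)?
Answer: -114121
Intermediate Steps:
B(r) = 172
y = 163392 (y = 172 - 1*(-163220) = 172 + 163220 = 163392)
y - 277513 = 163392 - 277513 = -114121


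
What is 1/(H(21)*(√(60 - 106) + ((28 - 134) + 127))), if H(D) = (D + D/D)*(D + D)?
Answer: 1/21428 - I*√46/449988 ≈ 4.6668e-5 - 1.5072e-5*I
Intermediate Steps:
H(D) = 2*D*(1 + D) (H(D) = (D + 1)*(2*D) = (1 + D)*(2*D) = 2*D*(1 + D))
1/(H(21)*(√(60 - 106) + ((28 - 134) + 127))) = 1/((2*21*(1 + 21))*(√(60 - 106) + ((28 - 134) + 127))) = 1/((2*21*22)*(√(-46) + (-106 + 127))) = 1/(924*(I*√46 + 21)) = 1/(924*(21 + I*√46)) = 1/(19404 + 924*I*√46)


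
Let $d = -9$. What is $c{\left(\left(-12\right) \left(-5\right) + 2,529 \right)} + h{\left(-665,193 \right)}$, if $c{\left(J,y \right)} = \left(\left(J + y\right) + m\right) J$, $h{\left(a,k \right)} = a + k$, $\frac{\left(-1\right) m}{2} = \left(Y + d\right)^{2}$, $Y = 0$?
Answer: $26126$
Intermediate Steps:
$m = -162$ ($m = - 2 \left(0 - 9\right)^{2} = - 2 \left(-9\right)^{2} = \left(-2\right) 81 = -162$)
$c{\left(J,y \right)} = J \left(-162 + J + y\right)$ ($c{\left(J,y \right)} = \left(\left(J + y\right) - 162\right) J = \left(-162 + J + y\right) J = J \left(-162 + J + y\right)$)
$c{\left(\left(-12\right) \left(-5\right) + 2,529 \right)} + h{\left(-665,193 \right)} = \left(\left(-12\right) \left(-5\right) + 2\right) \left(-162 + \left(\left(-12\right) \left(-5\right) + 2\right) + 529\right) + \left(-665 + 193\right) = \left(60 + 2\right) \left(-162 + \left(60 + 2\right) + 529\right) - 472 = 62 \left(-162 + 62 + 529\right) - 472 = 62 \cdot 429 - 472 = 26598 - 472 = 26126$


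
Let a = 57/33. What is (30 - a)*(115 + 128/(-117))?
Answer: 4144697/1287 ≈ 3220.4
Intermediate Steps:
a = 19/11 (a = 57*(1/33) = 19/11 ≈ 1.7273)
(30 - a)*(115 + 128/(-117)) = (30 - 1*19/11)*(115 + 128/(-117)) = (30 - 19/11)*(115 + 128*(-1/117)) = 311*(115 - 128/117)/11 = (311/11)*(13327/117) = 4144697/1287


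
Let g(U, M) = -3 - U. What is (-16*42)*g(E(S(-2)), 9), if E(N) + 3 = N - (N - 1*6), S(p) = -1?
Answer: 4032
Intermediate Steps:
E(N) = 3 (E(N) = -3 + (N - (N - 1*6)) = -3 + (N - (N - 6)) = -3 + (N - (-6 + N)) = -3 + (N + (6 - N)) = -3 + 6 = 3)
(-16*42)*g(E(S(-2)), 9) = (-16*42)*(-3 - 1*3) = -672*(-3 - 3) = -672*(-6) = 4032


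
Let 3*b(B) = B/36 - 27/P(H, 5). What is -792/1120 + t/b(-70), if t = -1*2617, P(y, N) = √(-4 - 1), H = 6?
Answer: 3438301221/33924940 + 68680548*I*√5/242321 ≈ 101.35 + 633.76*I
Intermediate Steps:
P(y, N) = I*√5 (P(y, N) = √(-5) = I*√5)
b(B) = B/108 + 9*I*√5/5 (b(B) = (B/36 - 27*(-I*√5/5))/3 = (B*(1/36) - (-27)*I*√5/5)/3 = (B/36 + 27*I*√5/5)/3 = B/108 + 9*I*√5/5)
t = -2617
-792/1120 + t/b(-70) = -792/1120 - 2617/((1/108)*(-70) + 9*I*√5/5) = -792*1/1120 - 2617/(-35/54 + 9*I*√5/5) = -99/140 - 2617/(-35/54 + 9*I*√5/5)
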